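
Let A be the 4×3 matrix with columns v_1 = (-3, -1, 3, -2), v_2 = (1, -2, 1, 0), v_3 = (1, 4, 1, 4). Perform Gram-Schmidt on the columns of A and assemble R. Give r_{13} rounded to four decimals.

v_1 = (-3, -1, 3, -2); ‖v_1‖ = 4.7958, so q_1 = (-0.6255, -0.2085, 0.6255, -0.4170).
r_{13} = q_1·v_3 = -2.5022.

r_{13} = -2.5022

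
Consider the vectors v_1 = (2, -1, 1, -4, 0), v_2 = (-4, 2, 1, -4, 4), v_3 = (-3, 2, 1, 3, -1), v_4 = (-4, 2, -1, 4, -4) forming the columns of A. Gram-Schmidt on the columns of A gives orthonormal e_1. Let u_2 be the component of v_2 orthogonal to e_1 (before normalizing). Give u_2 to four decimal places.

v_1 = (2, -1, 1, -4, 0); ‖v_1‖ = 4.6904, so e_1 = (0.4264, -0.2132, 0.2132, -0.8528, 0.0000).
e_1·v_2 = 0.4264·(-4) + (-0.2132)·2 + 0.2132·1 + (-0.8528)·(-4) + 0.0000·4 = 1.4924.
u_2 = v_2 − 1.4924·e_1 = (-4.6364, 2.3182, 0.6818, -2.7273, 4.0000).

u_2 = (-4.6364, 2.3182, 0.6818, -2.7273, 4.0000)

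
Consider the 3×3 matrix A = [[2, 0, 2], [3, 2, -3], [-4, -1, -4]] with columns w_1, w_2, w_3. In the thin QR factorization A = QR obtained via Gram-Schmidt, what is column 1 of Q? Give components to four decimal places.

e_1 = (0.3714, 0.5571, -0.7428)

w_1 = (2, 3, -4); ‖w_1‖ = 5.3852, so e_1 = (0.3714, 0.5571, -0.7428).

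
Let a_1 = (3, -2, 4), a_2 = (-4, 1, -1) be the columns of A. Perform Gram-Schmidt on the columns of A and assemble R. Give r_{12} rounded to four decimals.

r_{12} = -3.3425

a_1 = (3, -2, 4); ‖a_1‖ = 5.3852, so q_1 = (0.5571, -0.3714, 0.7428).
r_{12} = q_1·a_2 = -3.3425.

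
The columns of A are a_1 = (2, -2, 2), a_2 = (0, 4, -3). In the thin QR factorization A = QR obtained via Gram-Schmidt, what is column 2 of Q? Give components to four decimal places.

e_2 = (0.7926, 0.5661, -0.2265)

a_1 = (2, -2, 2); ‖a_1‖ = 3.4641, so e_1 = (0.5774, -0.5774, 0.5774).
e_1·a_2 = 0.5774·0 + (-0.5774)·4 + 0.5774·(-3) = -4.0415.
u_2 = a_2 + 4.0415·e_1 = (2.3333, 1.6667, -0.6667).
‖u_2‖ = 2.9439, so e_2 = (0.7926, 0.5661, -0.2265).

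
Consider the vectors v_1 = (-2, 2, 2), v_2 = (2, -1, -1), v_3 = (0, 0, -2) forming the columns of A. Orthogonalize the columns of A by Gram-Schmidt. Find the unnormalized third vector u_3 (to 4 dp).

v_1 = (-2, 2, 2); ‖v_1‖ = 3.4641, so q_1 = (-0.5774, 0.5774, 0.5774).
q_1·v_2 = (-0.5774)·2 + 0.5774·(-1) + 0.5774·(-1) = -2.3094.
u_2 = v_2 + 2.3094·q_1 = (0.6667, 0.3333, 0.3333).
‖u_2‖ = 0.8165, so q_2 = (0.8165, 0.4082, 0.4082).
q_1·v_3 = (-0.5774)·0 + 0.5774·0 + 0.5774·(-2) = -1.1547; q_2·v_3 = 0.8165·0 + 0.4082·0 + 0.4082·(-2) = -0.8165.
u_3 = v_3 + 1.1547·q_1 + 0.8165·q_2 = (0.0000, 1.0000, -1.0000).

u_3 = (0.0000, 1.0000, -1.0000)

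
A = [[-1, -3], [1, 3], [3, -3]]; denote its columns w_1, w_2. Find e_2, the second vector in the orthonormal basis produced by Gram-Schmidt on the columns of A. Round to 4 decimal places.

e_2 = (-0.6396, 0.6396, -0.4264)

w_1 = (-1, 1, 3); ‖w_1‖ = 3.3166, so e_1 = (-0.3015, 0.3015, 0.9045).
e_1·w_2 = (-0.3015)·(-3) + 0.3015·3 + 0.9045·(-3) = -0.9045.
u_2 = w_2 + 0.9045·e_1 = (-3.2727, 3.2727, -2.1818).
‖u_2‖ = 5.1168, so e_2 = (-0.6396, 0.6396, -0.4264).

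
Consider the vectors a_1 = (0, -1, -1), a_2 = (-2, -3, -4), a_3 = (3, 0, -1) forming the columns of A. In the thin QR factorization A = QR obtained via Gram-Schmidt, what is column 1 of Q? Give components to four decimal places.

a_1 = (0, -1, -1); ‖a_1‖ = 1.4142, so q_1 = (0.0000, -0.7071, -0.7071).

q_1 = (0.0000, -0.7071, -0.7071)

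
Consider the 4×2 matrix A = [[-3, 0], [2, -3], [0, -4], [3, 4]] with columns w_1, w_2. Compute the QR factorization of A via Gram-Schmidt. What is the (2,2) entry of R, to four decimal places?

w_1 = (-3, 2, 0, 3); ‖w_1‖ = 4.6904, so q_1 = (-0.6396, 0.4264, 0.0000, 0.6396).
q_1·w_2 = (-0.6396)·0 + 0.4264·(-3) + 0.0000·(-4) + 0.6396·4 = 1.2792.
u_2 = w_2 − 1.2792·q_1 = (0.8182, -3.5455, -4.0000, 3.1818).
r_{22} = ‖u_2‖ = 6.2740.

r_{22} = 6.2740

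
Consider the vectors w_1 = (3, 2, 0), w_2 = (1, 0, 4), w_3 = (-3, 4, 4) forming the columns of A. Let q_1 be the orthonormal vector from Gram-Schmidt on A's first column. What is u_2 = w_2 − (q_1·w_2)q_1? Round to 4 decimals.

q_1 = w_1/‖w_1‖ = (3, 2, 0)/3.6056 = (0.8321, 0.5547, 0.0000).
r_{12} = q_1·w_2 = 0.8321.
u_2 = w_2 − 0.8321·q_1 = (0.3077, -0.4615, 4.0000).

u_2 = (0.3077, -0.4615, 4.0000)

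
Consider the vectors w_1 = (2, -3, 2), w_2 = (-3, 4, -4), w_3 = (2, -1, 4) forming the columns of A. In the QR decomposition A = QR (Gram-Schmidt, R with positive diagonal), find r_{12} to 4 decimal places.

r_{12} = -6.3059

w_1 = (2, -3, 2); ‖w_1‖ = 4.1231, so q_1 = (0.4851, -0.7276, 0.4851).
r_{12} = q_1·w_2 = -6.3059.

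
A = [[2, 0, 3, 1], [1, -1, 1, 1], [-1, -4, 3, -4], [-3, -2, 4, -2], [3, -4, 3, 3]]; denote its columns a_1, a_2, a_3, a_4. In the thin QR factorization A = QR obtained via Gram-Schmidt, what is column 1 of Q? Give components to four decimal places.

q_1 = a_1/‖a_1‖ = (2, 1, -1, -3, 3)/4.8990 = (0.4082, 0.2041, -0.2041, -0.6124, 0.6124).

q_1 = (0.4082, 0.2041, -0.2041, -0.6124, 0.6124)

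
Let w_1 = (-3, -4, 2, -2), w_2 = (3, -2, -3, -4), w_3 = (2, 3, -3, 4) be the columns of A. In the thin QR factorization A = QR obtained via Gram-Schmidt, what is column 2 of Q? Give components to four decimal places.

w_1 = (-3, -4, 2, -2); ‖w_1‖ = 5.7446, so q_1 = (-0.5222, -0.6963, 0.3482, -0.3482).
q_1·w_2 = (-0.5222)·3 + (-0.6963)·(-2) + 0.3482·(-3) + (-0.3482)·(-4) = 0.1741.
u_2 = w_2 − 0.1741·q_1 = (3.0909, -1.8788, -3.0606, -3.9394).
‖u_2‖ = 6.1620, so q_2 = (0.5016, -0.3049, -0.4967, -0.6393).

q_2 = (0.5016, -0.3049, -0.4967, -0.6393)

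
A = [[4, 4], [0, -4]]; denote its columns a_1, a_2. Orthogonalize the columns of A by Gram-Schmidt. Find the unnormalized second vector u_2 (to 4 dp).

u_2 = (0.0000, -4.0000)

a_1 = (4, 0); ‖a_1‖ = 4.0000, so e_1 = (1.0000, 0.0000).
e_1·a_2 = 1.0000·4 + 0.0000·(-4) = 4.0000.
u_2 = a_2 − 4.0000·e_1 = (0.0000, -4.0000).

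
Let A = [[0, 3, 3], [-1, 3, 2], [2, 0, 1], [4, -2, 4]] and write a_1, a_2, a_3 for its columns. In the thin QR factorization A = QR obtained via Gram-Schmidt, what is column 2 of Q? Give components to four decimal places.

q_2 = (0.7445, 0.6145, 0.2600, 0.0236)

q_1 = a_1/‖a_1‖ = (0, -1, 2, 4)/4.5826 = (0.0000, -0.2182, 0.4364, 0.8729).
r_{12} = q_1·a_2 = -2.4004.
u_2 = a_2 + 2.4004·q_1 = (3.0000, 2.4762, 1.0476, 0.0952).
‖u_2‖ = 4.0297, so q_2 = (0.7445, 0.6145, 0.2600, 0.0236).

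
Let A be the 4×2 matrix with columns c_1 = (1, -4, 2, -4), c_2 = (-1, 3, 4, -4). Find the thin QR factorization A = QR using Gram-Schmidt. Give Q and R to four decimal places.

c_1 = (1, -4, 2, -4); ‖c_1‖ = 6.0828, so e_1 = (0.1644, -0.6576, 0.3288, -0.6576).
e_1·c_2 = 0.1644·(-1) + (-0.6576)·3 + 0.3288·4 + (-0.6576)·(-4) = 1.8084.
u_2 = c_2 − 1.8084·e_1 = (-1.2973, 4.1892, 3.4054, -2.8108).
‖u_2‖ = 6.2233, so e_2 = (-0.2085, 0.6731, 0.5472, -0.4517).

Q = [[0.1644, -0.2085], [-0.6576, 0.6731], [0.3288, 0.5472], [-0.6576, -0.4517]], R = [[6.0828, 1.8084], [0.0000, 6.2233]]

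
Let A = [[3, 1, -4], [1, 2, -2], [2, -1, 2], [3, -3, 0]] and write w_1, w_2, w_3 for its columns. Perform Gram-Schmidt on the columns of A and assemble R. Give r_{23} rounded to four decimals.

w_1 = (3, 1, 2, 3); ‖w_1‖ = 4.7958, so e_1 = (0.6255, 0.2085, 0.4170, 0.6255).
e_1·w_2 = 0.6255·1 + 0.2085·2 + 0.4170·(-1) + 0.6255·(-3) = -1.2511.
u_2 = w_2 + 1.2511·e_1 = (1.7826, 2.2609, -0.4783, -2.2174).
‖u_2‖ = 3.6653, so e_2 = (0.4863, 0.6168, -0.1305, -0.6050).
r_{23} = e_2·w_3 = -3.4400.

r_{23} = -3.4400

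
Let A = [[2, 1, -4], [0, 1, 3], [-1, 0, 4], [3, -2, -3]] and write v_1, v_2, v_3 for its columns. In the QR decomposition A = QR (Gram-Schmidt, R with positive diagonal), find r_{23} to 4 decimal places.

v_1 = (2, 0, -1, 3); ‖v_1‖ = 3.7417, so q_1 = (0.5345, 0.0000, -0.2673, 0.8018).
q_1·v_2 = 0.5345·1 + 0.0000·1 + (-0.2673)·0 + 0.8018·(-2) = -1.0690.
u_2 = v_2 + 1.0690·q_1 = (1.5714, 1.0000, -0.2857, -1.1429).
‖u_2‖ = 2.2039, so q_2 = (0.7130, 0.4537, -0.1296, -0.5186).
r_{23} = q_2·v_3 = -0.4537.

r_{23} = -0.4537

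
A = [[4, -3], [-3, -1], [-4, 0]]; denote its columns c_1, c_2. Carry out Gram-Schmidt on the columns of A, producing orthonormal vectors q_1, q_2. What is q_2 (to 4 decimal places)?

q_2 = (-0.7491, -0.5855, -0.3100)

c_1 = (4, -3, -4); ‖c_1‖ = 6.4031, so q_1 = (0.6247, -0.4685, -0.6247).
q_1·c_2 = 0.6247·(-3) + (-0.4685)·(-1) + (-0.6247)·0 = -1.4056.
u_2 = c_2 + 1.4056·q_1 = (-2.1220, -1.6585, -0.8780).
‖u_2‖ = 2.8327, so q_2 = (-0.7491, -0.5855, -0.3100).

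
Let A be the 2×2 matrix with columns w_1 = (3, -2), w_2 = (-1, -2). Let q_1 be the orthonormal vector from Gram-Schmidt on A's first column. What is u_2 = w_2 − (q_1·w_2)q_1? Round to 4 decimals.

u_2 = (-1.2308, -1.8462)

w_1 = (3, -2); ‖w_1‖ = 3.6056, so q_1 = (0.8321, -0.5547).
q_1·w_2 = 0.8321·(-1) + (-0.5547)·(-2) = 0.2774.
u_2 = w_2 − 0.2774·q_1 = (-1.2308, -1.8462).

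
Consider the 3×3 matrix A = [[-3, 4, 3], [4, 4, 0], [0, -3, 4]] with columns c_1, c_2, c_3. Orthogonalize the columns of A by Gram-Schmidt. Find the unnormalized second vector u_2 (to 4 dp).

u_2 = (4.4800, 3.3600, -3.0000)

q_1 = c_1/‖c_1‖ = (-3, 4, 0)/5.0000 = (-0.6000, 0.8000, 0.0000).
r_{12} = q_1·c_2 = 0.8000.
u_2 = c_2 − 0.8000·q_1 = (4.4800, 3.3600, -3.0000).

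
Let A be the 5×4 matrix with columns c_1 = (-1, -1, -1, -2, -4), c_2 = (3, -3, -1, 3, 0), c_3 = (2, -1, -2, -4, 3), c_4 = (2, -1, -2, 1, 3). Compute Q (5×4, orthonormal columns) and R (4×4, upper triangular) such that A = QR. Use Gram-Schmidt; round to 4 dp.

c_1 = (-1, -1, -1, -2, -4); ‖c_1‖ = 4.7958, so q_1 = (-0.2085, -0.2085, -0.2085, -0.4170, -0.8341).
q_1·c_2 = (-0.2085)·3 + (-0.2085)·(-3) + (-0.2085)·(-1) + (-0.4170)·3 + (-0.8341)·0 = -1.0426.
u_2 = c_2 + 1.0426·q_1 = (2.7826, -3.2174, -1.2174, 2.5652, -0.8696).
‖u_2‖ = 5.1878, so q_2 = (0.5364, -0.6202, -0.2347, 0.4945, -0.1676).
q_1·c_3 = (-0.2085)·2 + (-0.2085)·(-1) + (-0.2085)·(-2) + (-0.4170)·(-4) + (-0.8341)·3 = -0.6255; q_2·c_3 = 0.5364·2 + (-0.6202)·(-1) + (-0.2347)·(-2) + 0.4945·(-4) + (-0.1676)·3 = -0.3185.
u_3 = c_3 + 0.6255·q_1 + 0.3185·q_2 = (2.0404, -1.3279, -2.2052, -4.1034, 2.4249).
‖u_3‖ = 5.7885, so q_3 = (0.3525, -0.2294, -0.3810, -0.7089, 0.4189).
q_1·c_4 = (-0.2085)·2 + (-0.2085)·(-1) + (-0.2085)·(-2) + (-0.4170)·1 + (-0.8341)·3 = -2.7107; q_2·c_4 = 0.5364·2 + (-0.6202)·(-1) + (-0.2347)·(-2) + 0.4945·1 + (-0.1676)·3 = 2.1539; q_3·c_4 = 0.3525·2 + (-0.2294)·(-1) + (-0.3810)·(-2) + (-0.7089)·1 + 0.4189·3 = 2.2441.
u_4 = c_4 + 2.7107·q_1 − 2.1539·q_2 − 2.2441·q_3 = (-0.5115, 0.2854, -1.2049, 0.3954, 0.1601).
‖u_4‖ = 1.4060, so q_4 = (-0.3638, 0.2030, -0.8570, 0.2812, 0.1138).

Q = [[-0.2085, 0.5364, 0.3525, -0.3638], [-0.2085, -0.6202, -0.2294, 0.2030], [-0.2085, -0.2347, -0.3810, -0.8570], [-0.4170, 0.4945, -0.7089, 0.2812], [-0.8341, -0.1676, 0.4189, 0.1138]], R = [[4.7958, -1.0426, -0.6255, -2.7107], [0.0000, 5.1878, -0.3185, 2.1539], [0.0000, 0.0000, 5.7885, 2.2441], [0.0000, 0.0000, 0.0000, 1.4060]]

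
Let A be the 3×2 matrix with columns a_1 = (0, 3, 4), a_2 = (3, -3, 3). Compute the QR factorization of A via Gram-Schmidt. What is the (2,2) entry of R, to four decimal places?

r_{22} = 5.1614

a_1 = (0, 3, 4); ‖a_1‖ = 5.0000, so q_1 = (0.0000, 0.6000, 0.8000).
q_1·a_2 = 0.0000·3 + 0.6000·(-3) + 0.8000·3 = 0.6000.
u_2 = a_2 − 0.6000·q_1 = (3.0000, -3.3600, 2.5200).
r_{22} = ‖u_2‖ = 5.1614.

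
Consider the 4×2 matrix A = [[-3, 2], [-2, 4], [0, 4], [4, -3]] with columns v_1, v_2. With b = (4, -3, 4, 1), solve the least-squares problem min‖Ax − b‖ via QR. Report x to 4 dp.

v_1 = (-3, -2, 0, 4); ‖v_1‖ = 5.3852, so e_1 = (-0.5571, -0.3714, 0.0000, 0.7428).
e_1·v_2 = (-0.5571)·2 + (-0.3714)·4 + 0.0000·4 + 0.7428·(-3) = -4.8281.
u_2 = v_2 + 4.8281·e_1 = (-0.6897, 2.2069, 4.0000, 0.5862).
‖u_2‖ = 4.6572, so e_2 = (-0.1481, 0.4739, 0.8589, 0.1259).
Qᵀb = (-0.3714, 1.5475).
Back-substitute: x_2 = 1.5475/4.6572 = 0.3323.
x_1 = (-0.3714 + 4.8281·0.3323)/5.3852 = 0.2289.

x = (0.2289, 0.3323)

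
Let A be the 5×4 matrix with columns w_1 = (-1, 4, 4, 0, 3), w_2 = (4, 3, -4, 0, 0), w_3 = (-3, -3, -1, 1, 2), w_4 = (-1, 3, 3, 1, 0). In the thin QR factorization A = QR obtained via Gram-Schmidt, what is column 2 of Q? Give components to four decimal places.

w_1 = (-1, 4, 4, 0, 3); ‖w_1‖ = 6.4807, so q_1 = (-0.1543, 0.6172, 0.6172, 0.0000, 0.4629).
q_1·w_2 = (-0.1543)·4 + 0.6172·3 + 0.6172·(-4) + 0.0000·0 + 0.4629·0 = -1.2344.
u_2 = w_2 + 1.2344·q_1 = (3.8095, 3.7619, -3.2381, 0.0000, 0.5714).
‖u_2‖ = 6.2830, so q_2 = (0.6063, 0.5987, -0.5154, 0.0000, 0.0909).

q_2 = (0.6063, 0.5987, -0.5154, 0.0000, 0.0909)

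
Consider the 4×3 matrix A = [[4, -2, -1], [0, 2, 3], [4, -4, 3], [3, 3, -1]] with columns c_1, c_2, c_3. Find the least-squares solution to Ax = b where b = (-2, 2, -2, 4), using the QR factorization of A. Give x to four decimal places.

q_1 = c_1/‖c_1‖ = (4, 0, 4, 3)/6.4031 = (0.6247, 0.0000, 0.6247, 0.4685).
r_{12} = q_1·c_2 = -2.3426.
u_2 = c_2 + 2.3426·q_1 = (-0.5366, 2.0000, -2.5366, 4.0976).
‖u_2‖ = 5.2452, so q_2 = (-0.1023, 0.3813, -0.4836, 0.7812).
r_{13} = q_1·c_3 = 0.7809; r_{23} = q_2·c_3 = -0.9858.
u_3 = c_3 − 0.7809·q_1 + 0.9858·q_2 = (-1.5887, 3.3759, 2.0355, -0.5957).
‖u_3‖ = 4.2917, so q_3 = (-0.3702, 0.7866, 0.4743, -0.1388).
Qᵀb = (-0.6247, 5.0592, 0.8097).
Back-substitute: x_3 = 0.8097/4.2917 = 0.1887.
x_2 = (5.0592 + 0.9858·0.1887)/5.2452 = 1.0000.
x_1 = (-0.6247 + 2.3426·1.0000 − 0.7809·0.1887)/6.4031 = 0.2453.

x = (0.2453, 1.0000, 0.1887)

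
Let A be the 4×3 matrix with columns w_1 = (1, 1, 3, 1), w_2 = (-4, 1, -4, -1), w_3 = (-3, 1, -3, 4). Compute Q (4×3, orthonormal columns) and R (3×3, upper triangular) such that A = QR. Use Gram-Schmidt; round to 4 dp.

w_1 = (1, 1, 3, 1); ‖w_1‖ = 3.4641, so e_1 = (0.2887, 0.2887, 0.8660, 0.2887).
e_1·w_2 = 0.2887·(-4) + 0.2887·1 + 0.8660·(-4) + 0.2887·(-1) = -4.6188.
u_2 = w_2 + 4.6188·e_1 = (-2.6667, 2.3333, 0.0000, 0.3333).
‖u_2‖ = 3.5590, so e_2 = (-0.7493, 0.6556, 0.0000, 0.0937).
e_1·w_3 = 0.2887·(-3) + 0.2887·1 + 0.8660·(-3) + 0.2887·4 = -2.0207; e_2·w_3 = (-0.7493)·(-3) + 0.6556·1 + 0.0000·(-3) + 0.0937·4 = 3.2781.
u_3 = w_3 + 2.0207·e_1 − 3.2781·e_2 = (0.0395, -0.5658, -1.2500, 4.2763).
‖u_3‖ = 4.4912, so e_3 = (0.0088, -0.1260, -0.2783, 0.9522).

Q = [[0.2887, -0.7493, 0.0088], [0.2887, 0.6556, -0.1260], [0.8660, 0.0000, -0.2783], [0.2887, 0.0937, 0.9522]], R = [[3.4641, -4.6188, -2.0207], [0.0000, 3.5590, 3.2781], [0.0000, 0.0000, 4.4912]]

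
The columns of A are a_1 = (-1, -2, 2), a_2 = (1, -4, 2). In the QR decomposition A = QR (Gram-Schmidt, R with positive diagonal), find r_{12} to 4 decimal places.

a_1 = (-1, -2, 2); ‖a_1‖ = 3.0000, so e_1 = (-0.3333, -0.6667, 0.6667).
r_{12} = e_1·a_2 = 3.6667.

r_{12} = 3.6667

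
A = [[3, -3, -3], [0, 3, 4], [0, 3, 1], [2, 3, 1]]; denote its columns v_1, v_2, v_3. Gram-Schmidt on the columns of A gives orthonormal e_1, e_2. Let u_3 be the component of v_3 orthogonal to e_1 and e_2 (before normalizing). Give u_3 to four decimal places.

u_3 = (0.2745, 1.8431, -1.1569, -0.4118)

e_1 = v_1/‖v_1‖ = (3, 0, 0, 2)/3.6056 = (0.8321, 0.0000, 0.0000, 0.5547).
r_{12} = e_1·v_2 = -0.8321.
u_2 = v_2 + 0.8321·e_1 = (-2.3077, 3.0000, 3.0000, 3.4615).
‖u_2‖ = 5.9420, so e_2 = (-0.3884, 0.5049, 0.5049, 0.5826).
r_{13} = e_1·v_3 = -1.9415; r_{23} = e_2·v_3 = 4.2720.
u_3 = v_3 + 1.9415·e_1 − 4.2720·e_2 = (0.2745, 1.8431, -1.1569, -0.4118).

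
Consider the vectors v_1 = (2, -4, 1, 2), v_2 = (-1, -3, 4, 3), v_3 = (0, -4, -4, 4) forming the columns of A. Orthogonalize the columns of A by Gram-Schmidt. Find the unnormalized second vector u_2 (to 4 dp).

q_1 = v_1/‖v_1‖ = (2, -4, 1, 2)/5.0000 = (0.4000, -0.8000, 0.2000, 0.4000).
r_{12} = q_1·v_2 = 4.0000.
u_2 = v_2 − 4.0000·q_1 = (-2.6000, 0.2000, 3.2000, 1.4000).

u_2 = (-2.6000, 0.2000, 3.2000, 1.4000)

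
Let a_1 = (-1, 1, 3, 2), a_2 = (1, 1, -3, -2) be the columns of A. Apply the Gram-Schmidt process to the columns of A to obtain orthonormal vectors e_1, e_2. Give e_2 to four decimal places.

a_1 = (-1, 1, 3, 2); ‖a_1‖ = 3.8730, so e_1 = (-0.2582, 0.2582, 0.7746, 0.5164).
e_1·a_2 = (-0.2582)·1 + 0.2582·1 + 0.7746·(-3) + 0.5164·(-2) = -3.3566.
u_2 = a_2 + 3.3566·e_1 = (0.1333, 1.8667, -0.4000, -0.2667).
‖u_2‖ = 1.9322, so e_2 = (0.0690, 0.9661, -0.2070, -0.1380).

e_2 = (0.0690, 0.9661, -0.2070, -0.1380)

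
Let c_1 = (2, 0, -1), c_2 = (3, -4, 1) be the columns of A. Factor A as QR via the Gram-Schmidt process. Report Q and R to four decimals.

Q = [[0.8944, 0.2182], [0.0000, -0.8729], [-0.4472, 0.4364]], R = [[2.2361, 2.2361], [0.0000, 4.5826]]

c_1 = (2, 0, -1); ‖c_1‖ = 2.2361, so q_1 = (0.8944, 0.0000, -0.4472).
q_1·c_2 = 0.8944·3 + 0.0000·(-4) + (-0.4472)·1 = 2.2361.
u_2 = c_2 − 2.2361·q_1 = (1.0000, -4.0000, 2.0000).
‖u_2‖ = 4.5826, so q_2 = (0.2182, -0.8729, 0.4364).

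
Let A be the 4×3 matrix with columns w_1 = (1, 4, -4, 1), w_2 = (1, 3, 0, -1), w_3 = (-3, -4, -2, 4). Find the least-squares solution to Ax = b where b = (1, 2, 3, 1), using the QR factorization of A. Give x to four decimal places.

x = (-1.0247, 3.2840, 0.9383)

w_1 = (1, 4, -4, 1); ‖w_1‖ = 5.8310, so e_1 = (0.1715, 0.6860, -0.6860, 0.1715).
e_1·w_2 = 0.1715·1 + 0.6860·3 + (-0.6860)·0 + 0.1715·(-1) = 2.0580.
u_2 = w_2 − 2.0580·e_1 = (0.6471, 1.5882, 1.4118, -1.3529).
‖u_2‖ = 2.6009, so e_2 = (0.2488, 0.6106, 0.5428, -0.5202).
e_1·w_3 = 0.1715·(-3) + 0.6860·(-4) + (-0.6860)·(-2) + 0.1715·4 = -1.2005; e_2·w_3 = 0.2488·(-3) + 0.6106·(-4) + 0.5428·(-2) + (-0.5202)·4 = -6.3553.
u_3 = w_3 + 1.2005·e_1 + 6.3553·e_2 = (-1.2130, 0.7043, 0.6261, 0.9000).
‖u_3‖ = 1.7803, so e_3 = (-0.6814, 0.3956, 0.3517, 0.5055).
Qᵀb = (-0.3430, 2.5783, 1.6704).
Back-substitute: x_3 = 1.6704/1.7803 = 0.9383.
x_2 = (2.5783 + 6.3553·0.9383)/2.6009 = 3.2840.
x_1 = (-0.3430 − 2.0580·3.2840 + 1.2005·0.9383)/5.8310 = -1.0247.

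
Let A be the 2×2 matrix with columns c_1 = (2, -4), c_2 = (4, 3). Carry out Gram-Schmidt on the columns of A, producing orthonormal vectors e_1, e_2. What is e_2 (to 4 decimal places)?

c_1 = (2, -4); ‖c_1‖ = 4.4721, so e_1 = (0.4472, -0.8944).
e_1·c_2 = 0.4472·4 + (-0.8944)·3 = -0.8944.
u_2 = c_2 + 0.8944·e_1 = (4.4000, 2.2000).
‖u_2‖ = 4.9193, so e_2 = (0.8944, 0.4472).

e_2 = (0.8944, 0.4472)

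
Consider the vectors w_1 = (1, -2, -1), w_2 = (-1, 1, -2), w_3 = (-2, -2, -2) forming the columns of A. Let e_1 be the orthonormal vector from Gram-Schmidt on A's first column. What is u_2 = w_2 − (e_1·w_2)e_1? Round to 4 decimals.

e_1 = w_1/‖w_1‖ = (1, -2, -1)/2.4495 = (0.4082, -0.8165, -0.4082).
r_{12} = e_1·w_2 = -0.4082.
u_2 = w_2 + 0.4082·e_1 = (-0.8333, 0.6667, -2.1667).

u_2 = (-0.8333, 0.6667, -2.1667)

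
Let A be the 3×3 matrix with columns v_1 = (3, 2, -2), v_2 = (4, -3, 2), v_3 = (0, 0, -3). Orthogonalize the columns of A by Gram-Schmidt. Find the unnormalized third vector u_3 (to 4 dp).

e_1 = v_1/‖v_1‖ = (3, 2, -2)/4.1231 = (0.7276, 0.4851, -0.4851).
r_{12} = e_1·v_2 = 0.4851.
u_2 = v_2 − 0.4851·e_1 = (3.6471, -3.2353, 2.2353).
‖u_2‖ = 5.3633, so e_2 = (0.6800, -0.6032, 0.4168).
r_{13} = e_1·v_3 = 1.4552; r_{23} = e_2·v_3 = -1.2503.
u_3 = v_3 − 1.4552·e_1 + 1.2503·e_2 = (-0.2086, -1.4601, -1.7730).

u_3 = (-0.2086, -1.4601, -1.7730)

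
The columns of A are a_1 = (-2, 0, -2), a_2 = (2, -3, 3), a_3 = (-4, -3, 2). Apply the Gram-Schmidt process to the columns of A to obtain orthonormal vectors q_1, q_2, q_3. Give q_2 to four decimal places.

a_1 = (-2, 0, -2); ‖a_1‖ = 2.8284, so q_1 = (-0.7071, 0.0000, -0.7071).
q_1·a_2 = (-0.7071)·2 + 0.0000·(-3) + (-0.7071)·3 = -3.5355.
u_2 = a_2 + 3.5355·q_1 = (-0.5000, -3.0000, 0.5000).
‖u_2‖ = 3.0822, so q_2 = (-0.1622, -0.9733, 0.1622).

q_2 = (-0.1622, -0.9733, 0.1622)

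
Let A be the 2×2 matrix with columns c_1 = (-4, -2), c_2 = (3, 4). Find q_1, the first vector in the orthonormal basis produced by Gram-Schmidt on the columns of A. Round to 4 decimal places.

c_1 = (-4, -2); ‖c_1‖ = 4.4721, so q_1 = (-0.8944, -0.4472).

q_1 = (-0.8944, -0.4472)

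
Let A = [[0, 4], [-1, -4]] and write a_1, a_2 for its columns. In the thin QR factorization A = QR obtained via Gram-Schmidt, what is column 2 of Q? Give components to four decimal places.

e_2 = (1.0000, 0.0000)

a_1 = (0, -1); ‖a_1‖ = 1.0000, so e_1 = (0.0000, -1.0000).
e_1·a_2 = 0.0000·4 + (-1.0000)·(-4) = 4.0000.
u_2 = a_2 − 4.0000·e_1 = (4.0000, 0.0000).
‖u_2‖ = 4.0000, so e_2 = (1.0000, 0.0000).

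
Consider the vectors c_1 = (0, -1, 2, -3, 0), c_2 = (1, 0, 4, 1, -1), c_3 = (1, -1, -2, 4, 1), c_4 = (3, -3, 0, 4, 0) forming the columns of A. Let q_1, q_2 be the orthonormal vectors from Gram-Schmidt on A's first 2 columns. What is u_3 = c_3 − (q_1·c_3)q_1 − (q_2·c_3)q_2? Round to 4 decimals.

c_1 = (0, -1, 2, -3, 0); ‖c_1‖ = 3.7417, so q_1 = (0.0000, -0.2673, 0.5345, -0.8018, 0.0000).
q_1·c_2 = 0.0000·1 + (-0.2673)·0 + 0.5345·4 + (-0.8018)·1 + 0.0000·(-1) = 1.3363.
u_2 = c_2 − 1.3363·q_1 = (1.0000, 0.3571, 3.2857, 2.0714, -1.0000).
‖u_2‖ = 4.1490, so q_2 = (0.2410, 0.0861, 0.7919, 0.4993, -0.2410).
q_1·c_3 = 0.0000·1 + (-0.2673)·(-1) + 0.5345·(-2) + (-0.8018)·4 + 0.0000·1 = -4.0089; q_2·c_3 = 0.2410·1 + 0.0861·(-1) + 0.7919·(-2) + 0.4993·4 + (-0.2410)·1 = 0.3271.
u_3 = c_3 + 4.0089·q_1 − 0.3271·q_2 = (0.9212, -2.0996, -0.1162, 0.6224, 1.0788).

u_3 = (0.9212, -2.0996, -0.1162, 0.6224, 1.0788)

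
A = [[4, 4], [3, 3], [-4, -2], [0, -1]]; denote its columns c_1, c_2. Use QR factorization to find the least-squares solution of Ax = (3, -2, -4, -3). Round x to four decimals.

q_1 = c_1/‖c_1‖ = (4, 3, -4, 0)/6.4031 = (0.6247, 0.4685, -0.6247, 0.0000).
r_{12} = q_1·c_2 = 5.1537.
u_2 = c_2 − 5.1537·q_1 = (0.7805, 0.5854, 1.2195, -1.0000).
‖u_2‖ = 1.8545, so q_2 = (0.4209, 0.3157, 0.6576, -0.5392).
Qᵀb = (3.4358, -0.3814).
Back-substitute: x_2 = -0.3814/1.8545 = -0.2057.
x_1 = (3.4358 − 5.1537·(-0.2057))/6.4031 = 0.7021.

x = (0.7021, -0.2057)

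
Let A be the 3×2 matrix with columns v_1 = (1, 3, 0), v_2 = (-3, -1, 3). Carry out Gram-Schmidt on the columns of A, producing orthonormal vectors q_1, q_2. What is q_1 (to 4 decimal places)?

v_1 = (1, 3, 0); ‖v_1‖ = 3.1623, so q_1 = (0.3162, 0.9487, 0.0000).

q_1 = (0.3162, 0.9487, 0.0000)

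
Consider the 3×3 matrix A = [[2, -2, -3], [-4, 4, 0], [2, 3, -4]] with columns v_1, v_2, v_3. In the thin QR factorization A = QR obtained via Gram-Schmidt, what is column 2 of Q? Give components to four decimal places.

v_1 = (2, -4, 2); ‖v_1‖ = 4.8990, so e_1 = (0.4082, -0.8165, 0.4082).
e_1·v_2 = 0.4082·(-2) + (-0.8165)·4 + 0.4082·3 = -2.8577.
u_2 = v_2 + 2.8577·e_1 = (-0.8333, 1.6667, 4.1667).
‖u_2‖ = 4.5644, so e_2 = (-0.1826, 0.3651, 0.9129).

e_2 = (-0.1826, 0.3651, 0.9129)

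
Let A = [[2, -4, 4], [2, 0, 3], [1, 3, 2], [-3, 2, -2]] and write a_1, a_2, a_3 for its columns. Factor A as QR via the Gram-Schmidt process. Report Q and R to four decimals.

a_1 = (2, 2, 1, -3); ‖a_1‖ = 4.2426, so e_1 = (0.4714, 0.4714, 0.2357, -0.7071).
e_1·a_2 = 0.4714·(-4) + 0.4714·0 + 0.2357·3 + (-0.7071)·2 = -2.5927.
u_2 = a_2 + 2.5927·e_1 = (-2.7778, 1.2222, 3.6111, 0.1667).
‖u_2‖ = 4.7199, so e_2 = (-0.5885, 0.2589, 0.7651, 0.0353).
e_1·a_3 = 0.4714·4 + 0.4714·3 + 0.2357·2 + (-0.7071)·(-2) = 5.1854; e_2·a_3 = (-0.5885)·4 + 0.2589·3 + 0.7651·2 + 0.0353·(-2) = -0.1177.
u_3 = a_3 − 5.1854·e_1 + 0.1177·e_2 = (1.4863, 0.5860, 0.8678, 1.6708).
‖u_3‖ = 2.4693, so e_3 = (0.6019, 0.2373, 0.3515, 0.6766).

Q = [[0.4714, -0.5885, 0.6019], [0.4714, 0.2589, 0.2373], [0.2357, 0.7651, 0.3515], [-0.7071, 0.0353, 0.6766]], R = [[4.2426, -2.5927, 5.1854], [0.0000, 4.7199, -0.1177], [0.0000, 0.0000, 2.4693]]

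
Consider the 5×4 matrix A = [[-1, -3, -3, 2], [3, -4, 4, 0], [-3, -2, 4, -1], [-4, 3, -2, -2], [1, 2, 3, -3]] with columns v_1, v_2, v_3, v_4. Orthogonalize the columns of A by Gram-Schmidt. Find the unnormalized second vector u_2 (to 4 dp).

q_1 = v_1/‖v_1‖ = (-1, 3, -3, -4, 1)/6.0000 = (-0.1667, 0.5000, -0.5000, -0.6667, 0.1667).
r_{12} = q_1·v_2 = -2.1667.
u_2 = v_2 + 2.1667·q_1 = (-3.3611, -2.9167, -3.0833, 1.5556, 2.3611).

u_2 = (-3.3611, -2.9167, -3.0833, 1.5556, 2.3611)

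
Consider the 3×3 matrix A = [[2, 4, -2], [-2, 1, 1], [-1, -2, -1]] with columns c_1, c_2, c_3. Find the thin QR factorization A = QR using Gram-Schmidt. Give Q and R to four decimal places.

c_1 = (2, -2, -1); ‖c_1‖ = 3.0000, so e_1 = (0.6667, -0.6667, -0.3333).
e_1·c_2 = 0.6667·4 + (-0.6667)·1 + (-0.3333)·(-2) = 2.6667.
u_2 = c_2 − 2.6667·e_1 = (2.2222, 2.7778, -1.1111).
‖u_2‖ = 3.7268, so e_2 = (0.5963, 0.7454, -0.2981).
e_1·c_3 = 0.6667·(-2) + (-0.6667)·1 + (-0.3333)·(-1) = -1.6667; e_2·c_3 = 0.5963·(-2) + 0.7454·1 + (-0.2981)·(-1) = -0.1491.
u_3 = c_3 + 1.6667·e_1 + 0.1491·e_2 = (-0.8000, 0.0000, -1.6000).
‖u_3‖ = 1.7889, so e_3 = (-0.4472, 0.0000, -0.8944).

Q = [[0.6667, 0.5963, -0.4472], [-0.6667, 0.7454, 0.0000], [-0.3333, -0.2981, -0.8944]], R = [[3.0000, 2.6667, -1.6667], [0.0000, 3.7268, -0.1491], [0.0000, 0.0000, 1.7889]]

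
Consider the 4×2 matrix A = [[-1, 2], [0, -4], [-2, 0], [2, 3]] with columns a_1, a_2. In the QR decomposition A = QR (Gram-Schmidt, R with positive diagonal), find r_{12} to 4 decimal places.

a_1 = (-1, 0, -2, 2); ‖a_1‖ = 3.0000, so q_1 = (-0.3333, 0.0000, -0.6667, 0.6667).
r_{12} = q_1·a_2 = 1.3333.

r_{12} = 1.3333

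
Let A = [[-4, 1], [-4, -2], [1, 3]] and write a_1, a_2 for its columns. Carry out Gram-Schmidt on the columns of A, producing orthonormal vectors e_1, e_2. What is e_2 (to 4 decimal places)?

e_1 = a_1/‖a_1‖ = (-4, -4, 1)/5.7446 = (-0.6963, -0.6963, 0.1741).
r_{12} = e_1·a_2 = 1.2185.
u_2 = a_2 − 1.2185·e_1 = (1.8485, -1.1515, 2.7879).
‖u_2‖ = 3.5377, so e_2 = (0.5225, -0.3255, 0.7881).

e_2 = (0.5225, -0.3255, 0.7881)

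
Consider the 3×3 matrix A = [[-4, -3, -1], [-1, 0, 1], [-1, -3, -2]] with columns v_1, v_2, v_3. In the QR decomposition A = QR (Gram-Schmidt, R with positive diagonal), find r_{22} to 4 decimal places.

v_1 = (-4, -1, -1); ‖v_1‖ = 4.2426, so e_1 = (-0.9428, -0.2357, -0.2357).
e_1·v_2 = (-0.9428)·(-3) + (-0.2357)·0 + (-0.2357)·(-3) = 3.5355.
u_2 = v_2 − 3.5355·e_1 = (0.3333, 0.8333, -2.1667).
r_{22} = ‖u_2‖ = 2.3452.

r_{22} = 2.3452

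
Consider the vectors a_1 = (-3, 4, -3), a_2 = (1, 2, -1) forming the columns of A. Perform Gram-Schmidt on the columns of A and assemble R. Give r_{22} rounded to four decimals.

r_{22} = 2.0292

a_1 = (-3, 4, -3); ‖a_1‖ = 5.8310, so e_1 = (-0.5145, 0.6860, -0.5145).
e_1·a_2 = (-0.5145)·1 + 0.6860·2 + (-0.5145)·(-1) = 1.3720.
u_2 = a_2 − 1.3720·e_1 = (1.7059, 1.0588, -0.2941).
r_{22} = ‖u_2‖ = 2.0292.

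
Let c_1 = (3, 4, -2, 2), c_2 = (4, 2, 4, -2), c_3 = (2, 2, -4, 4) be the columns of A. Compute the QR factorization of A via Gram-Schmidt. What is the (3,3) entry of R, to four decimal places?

c_1 = (3, 4, -2, 2); ‖c_1‖ = 5.7446, so q_1 = (0.5222, 0.6963, -0.3482, 0.3482).
q_1·c_2 = 0.5222·4 + 0.6963·2 + (-0.3482)·4 + 0.3482·(-2) = 1.3926.
u_2 = c_2 − 1.3926·q_1 = (3.2727, 1.0303, 4.4848, -2.4848).
‖u_2‖ = 6.1693, so q_2 = (0.5305, 0.1670, 0.7270, -0.4028).
q_1·c_3 = 0.5222·2 + 0.6963·2 + (-0.3482)·(-4) + 0.3482·4 = 5.2223; q_2·c_3 = 0.5305·2 + 0.1670·2 + 0.7270·(-4) + (-0.4028)·4 = -3.1240.
u_3 = c_3 − 5.2223·q_1 + 3.1240·q_2 = (0.9299, -1.1146, 0.0892, 0.9236).
r_{33} = ‖u_3‖ = 1.7228.

r_{33} = 1.7228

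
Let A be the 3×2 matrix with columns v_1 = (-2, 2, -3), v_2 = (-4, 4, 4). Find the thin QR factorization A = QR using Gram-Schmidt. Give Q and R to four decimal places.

Q = [[-0.4851, -0.5145], [0.4851, 0.5145], [-0.7276, 0.6860]], R = [[4.1231, 0.9701], [0.0000, 6.8599]]

v_1 = (-2, 2, -3); ‖v_1‖ = 4.1231, so e_1 = (-0.4851, 0.4851, -0.7276).
e_1·v_2 = (-0.4851)·(-4) + 0.4851·4 + (-0.7276)·4 = 0.9701.
u_2 = v_2 − 0.9701·e_1 = (-3.5294, 3.5294, 4.7059).
‖u_2‖ = 6.8599, so e_2 = (-0.5145, 0.5145, 0.6860).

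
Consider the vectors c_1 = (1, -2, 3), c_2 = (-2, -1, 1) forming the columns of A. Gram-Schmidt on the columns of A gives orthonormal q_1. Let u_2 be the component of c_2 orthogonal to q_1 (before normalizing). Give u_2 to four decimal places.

q_1 = c_1/‖c_1‖ = (1, -2, 3)/3.7417 = (0.2673, -0.5345, 0.8018).
r_{12} = q_1·c_2 = 0.8018.
u_2 = c_2 − 0.8018·q_1 = (-2.2143, -0.5714, 0.3571).

u_2 = (-2.2143, -0.5714, 0.3571)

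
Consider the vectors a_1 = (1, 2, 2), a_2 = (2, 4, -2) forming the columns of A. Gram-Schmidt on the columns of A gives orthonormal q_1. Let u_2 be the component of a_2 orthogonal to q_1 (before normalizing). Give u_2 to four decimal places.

u_2 = (1.3333, 2.6667, -3.3333)

a_1 = (1, 2, 2); ‖a_1‖ = 3.0000, so q_1 = (0.3333, 0.6667, 0.6667).
q_1·a_2 = 0.3333·2 + 0.6667·4 + 0.6667·(-2) = 2.0000.
u_2 = a_2 − 2.0000·q_1 = (1.3333, 2.6667, -3.3333).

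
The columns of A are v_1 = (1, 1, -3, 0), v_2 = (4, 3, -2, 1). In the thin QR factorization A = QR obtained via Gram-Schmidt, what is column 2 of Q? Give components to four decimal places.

v_1 = (1, 1, -3, 0); ‖v_1‖ = 3.3166, so q_1 = (0.3015, 0.3015, -0.9045, 0.0000).
q_1·v_2 = 0.3015·4 + 0.3015·3 + (-0.9045)·(-2) + 0.0000·1 = 3.9196.
u_2 = v_2 − 3.9196·q_1 = (2.8182, 1.8182, 1.5455, 1.0000).
‖u_2‖ = 3.8258, so q_2 = (0.7366, 0.4752, 0.4040, 0.2614).

q_2 = (0.7366, 0.4752, 0.4040, 0.2614)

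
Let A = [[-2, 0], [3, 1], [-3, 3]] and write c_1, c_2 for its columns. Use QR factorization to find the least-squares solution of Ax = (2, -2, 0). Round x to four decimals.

c_1 = (-2, 3, -3); ‖c_1‖ = 4.6904, so q_1 = (-0.4264, 0.6396, -0.6396).
q_1·c_2 = (-0.4264)·0 + 0.6396·1 + (-0.6396)·3 = -1.2792.
u_2 = c_2 + 1.2792·q_1 = (-0.5455, 1.8182, 2.1818).
‖u_2‖ = 2.8920, so q_2 = (-0.1886, 0.6287, 0.7544).
Qᵀb = (-2.1320, -1.6346).
Back-substitute: x_2 = -1.6346/2.8920 = -0.5652.
x_1 = (-2.1320 + 1.2792·(-0.5652))/4.6904 = -0.6087.

x = (-0.6087, -0.5652)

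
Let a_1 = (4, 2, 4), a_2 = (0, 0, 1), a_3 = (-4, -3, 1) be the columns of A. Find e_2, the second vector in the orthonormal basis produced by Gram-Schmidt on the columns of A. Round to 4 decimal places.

e_2 = (-0.5963, -0.2981, 0.7454)

e_1 = a_1/‖a_1‖ = (4, 2, 4)/6.0000 = (0.6667, 0.3333, 0.6667).
r_{12} = e_1·a_2 = 0.6667.
u_2 = a_2 − 0.6667·e_1 = (-0.4444, -0.2222, 0.5556).
‖u_2‖ = 0.7454, so e_2 = (-0.5963, -0.2981, 0.7454).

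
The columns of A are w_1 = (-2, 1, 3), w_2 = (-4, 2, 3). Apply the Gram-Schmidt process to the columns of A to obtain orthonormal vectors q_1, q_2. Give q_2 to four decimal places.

q_2 = (-0.7171, 0.3586, -0.5976)

w_1 = (-2, 1, 3); ‖w_1‖ = 3.7417, so q_1 = (-0.5345, 0.2673, 0.8018).
q_1·w_2 = (-0.5345)·(-4) + 0.2673·2 + 0.8018·3 = 5.0780.
u_2 = w_2 − 5.0780·q_1 = (-1.2857, 0.6429, -1.0714).
‖u_2‖ = 1.7928, so q_2 = (-0.7171, 0.3586, -0.5976).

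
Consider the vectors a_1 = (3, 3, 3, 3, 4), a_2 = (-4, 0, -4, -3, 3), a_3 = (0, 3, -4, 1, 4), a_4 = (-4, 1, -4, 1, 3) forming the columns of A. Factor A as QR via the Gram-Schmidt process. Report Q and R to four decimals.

a_1 = (3, 3, 3, 3, 4); ‖a_1‖ = 7.2111, so e_1 = (0.4160, 0.4160, 0.4160, 0.4160, 0.5547).
e_1·a_2 = 0.4160·(-4) + 0.4160·0 + 0.4160·(-4) + 0.4160·(-3) + 0.5547·3 = -2.9122.
u_2 = a_2 + 2.9122·e_1 = (-2.7885, 1.2115, -2.7885, -1.7885, 4.6154).
‖u_2‖ = 6.4435, so e_2 = (-0.4328, 0.1880, -0.4328, -0.2776, 0.7163).
e_1·a_3 = 0.4160·0 + 0.4160·3 + 0.4160·(-4) + 0.4160·1 + 0.5547·4 = 2.2188; e_2·a_3 = (-0.4328)·0 + 0.1880·3 + (-0.4328)·(-4) + (-0.2776)·1 + 0.7163·4 = 4.8826.
u_3 = a_3 − 2.2188·e_1 − 4.8826·e_2 = (1.1899, 1.1589, -2.8101, 1.4321, -0.7281).
‖u_3‖ = 3.6382, so e_3 = (0.3271, 0.3185, -0.7724, 0.3936, -0.2001).
e_1·a_4 = 0.4160·(-4) + 0.4160·1 + 0.4160·(-4) + 0.4160·1 + 0.5547·3 = -0.8321; e_2·a_4 = (-0.4328)·(-4) + 0.1880·1 + (-0.4328)·(-4) + (-0.2776)·1 + 0.7163·3 = 5.5213; e_3·a_4 = 0.3271·(-4) + 0.3185·1 + (-0.7724)·(-4) + 0.3936·1 + (-0.2001)·3 = 1.8931.
u_4 = a_4 + 0.8321·e_1 − 5.5213·e_2 − 1.8931·e_3 = (-1.8836, -0.2950, 0.1977, 2.1335, -0.1144).
‖u_4‖ = 2.8703, so e_4 = (-0.6562, -0.1028, 0.0689, 0.7433, -0.0399).

Q = [[0.4160, -0.4328, 0.3271, -0.6562], [0.4160, 0.1880, 0.3185, -0.1028], [0.4160, -0.4328, -0.7724, 0.0689], [0.4160, -0.2776, 0.3936, 0.7433], [0.5547, 0.7163, -0.2001, -0.0399]], R = [[7.2111, -2.9122, 2.2188, -0.8321], [0.0000, 6.4435, 4.8826, 5.5213], [0.0000, 0.0000, 3.6382, 1.8931], [0.0000, 0.0000, 0.0000, 2.8703]]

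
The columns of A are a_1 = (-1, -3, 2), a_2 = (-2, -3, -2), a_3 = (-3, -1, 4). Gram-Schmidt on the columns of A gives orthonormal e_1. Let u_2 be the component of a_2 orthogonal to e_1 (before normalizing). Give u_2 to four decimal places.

u_2 = (-1.5000, -1.5000, -3.0000)

e_1 = a_1/‖a_1‖ = (-1, -3, 2)/3.7417 = (-0.2673, -0.8018, 0.5345).
r_{12} = e_1·a_2 = 1.8708.
u_2 = a_2 − 1.8708·e_1 = (-1.5000, -1.5000, -3.0000).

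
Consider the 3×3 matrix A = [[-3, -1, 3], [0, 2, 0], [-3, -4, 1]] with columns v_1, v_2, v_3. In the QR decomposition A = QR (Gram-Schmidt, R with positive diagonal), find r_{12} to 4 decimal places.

v_1 = (-3, 0, -3); ‖v_1‖ = 4.2426, so e_1 = (-0.7071, 0.0000, -0.7071).
r_{12} = e_1·v_2 = 3.5355.

r_{12} = 3.5355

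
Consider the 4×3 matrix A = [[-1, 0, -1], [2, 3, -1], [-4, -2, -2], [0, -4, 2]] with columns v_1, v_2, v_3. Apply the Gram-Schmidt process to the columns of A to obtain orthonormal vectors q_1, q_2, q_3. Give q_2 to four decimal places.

q_2 = (0.1503, 0.3758, 0.1503, -0.9020)

q_1 = v_1/‖v_1‖ = (-1, 2, -4, 0)/4.5826 = (-0.2182, 0.4364, -0.8729, 0.0000).
r_{12} = q_1·v_2 = 3.0551.
u_2 = v_2 − 3.0551·q_1 = (0.6667, 1.6667, 0.6667, -4.0000).
‖u_2‖ = 4.4347, so q_2 = (0.1503, 0.3758, 0.1503, -0.9020).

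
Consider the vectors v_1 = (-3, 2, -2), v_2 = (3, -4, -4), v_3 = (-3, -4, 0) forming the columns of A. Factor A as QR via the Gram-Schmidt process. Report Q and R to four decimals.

Q = [[-0.7276, 0.2345, -0.6447], [0.4851, -0.4886, -0.7252], [-0.4851, -0.8404, 0.2417]], R = [[4.1231, -2.1828, 0.2425], [0.0000, 6.0196, 1.2508], [0.0000, 0.0000, 4.8349]]

v_1 = (-3, 2, -2); ‖v_1‖ = 4.1231, so q_1 = (-0.7276, 0.4851, -0.4851).
q_1·v_2 = (-0.7276)·3 + 0.4851·(-4) + (-0.4851)·(-4) = -2.1828.
u_2 = v_2 + 2.1828·q_1 = (1.4118, -2.9412, -5.0588).
‖u_2‖ = 6.0196, so q_2 = (0.2345, -0.4886, -0.8404).
q_1·v_3 = (-0.7276)·(-3) + 0.4851·(-4) + (-0.4851)·0 = 0.2425; q_2·v_3 = 0.2345·(-3) + (-0.4886)·(-4) + (-0.8404)·0 = 1.2508.
u_3 = v_3 − 0.2425·q_1 − 1.2508·q_2 = (-3.1169, -3.5065, 1.1688).
‖u_3‖ = 4.8349, so q_3 = (-0.6447, -0.7252, 0.2417).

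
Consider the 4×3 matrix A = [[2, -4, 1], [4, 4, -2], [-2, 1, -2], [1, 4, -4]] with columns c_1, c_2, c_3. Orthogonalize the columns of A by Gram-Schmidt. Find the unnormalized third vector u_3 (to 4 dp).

e_1 = c_1/‖c_1‖ = (2, 4, -2, 1)/5.0000 = (0.4000, 0.8000, -0.4000, 0.2000).
r_{12} = e_1·c_2 = 2.0000.
u_2 = c_2 − 2.0000·e_1 = (-4.8000, 2.4000, 1.8000, 3.6000).
‖u_2‖ = 6.7082, so e_2 = (-0.7155, 0.3578, 0.2683, 0.5367).
r_{13} = e_1·c_3 = -1.2000; r_{23} = e_2·c_3 = -4.1144.
u_3 = c_3 + 1.2000·e_1 + 4.1144·e_2 = (-1.4640, 0.4320, -1.3760, -1.5520).

u_3 = (-1.4640, 0.4320, -1.3760, -1.5520)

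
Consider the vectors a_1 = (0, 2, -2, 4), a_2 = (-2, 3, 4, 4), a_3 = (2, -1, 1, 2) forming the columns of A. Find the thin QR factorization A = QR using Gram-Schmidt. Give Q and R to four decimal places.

Q = [[0.0000, -0.3295, 0.7094], [0.4082, 0.3021, -0.4849], [-0.4082, 0.8513, 0.3173], [0.8165, 0.2746, 0.4011]], R = [[4.8990, 2.8577, 0.8165], [0.0000, 6.0690, 0.4394], [0.0000, 0.0000, 3.0233]]

a_1 = (0, 2, -2, 4); ‖a_1‖ = 4.8990, so q_1 = (0.0000, 0.4082, -0.4082, 0.8165).
q_1·a_2 = 0.0000·(-2) + 0.4082·3 + (-0.4082)·4 + 0.8165·4 = 2.8577.
u_2 = a_2 − 2.8577·q_1 = (-2.0000, 1.8333, 5.1667, 1.6667).
‖u_2‖ = 6.0690, so q_2 = (-0.3295, 0.3021, 0.8513, 0.2746).
q_1·a_3 = 0.0000·2 + 0.4082·(-1) + (-0.4082)·1 + 0.8165·2 = 0.8165; q_2·a_3 = (-0.3295)·2 + 0.3021·(-1) + 0.8513·1 + 0.2746·2 = 0.4394.
u_3 = a_3 − 0.8165·q_1 − 0.4394·q_2 = (2.1448, -1.4661, 0.9593, 1.2127).
‖u_3‖ = 3.0233, so q_3 = (0.7094, -0.4849, 0.3173, 0.4011).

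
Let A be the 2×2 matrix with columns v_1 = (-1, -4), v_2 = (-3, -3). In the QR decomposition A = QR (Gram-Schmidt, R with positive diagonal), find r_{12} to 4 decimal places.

r_{12} = 3.6380

e_1 = v_1/‖v_1‖ = (-1, -4)/4.1231 = (-0.2425, -0.9701).
r_{12} = e_1·v_2 = 3.6380.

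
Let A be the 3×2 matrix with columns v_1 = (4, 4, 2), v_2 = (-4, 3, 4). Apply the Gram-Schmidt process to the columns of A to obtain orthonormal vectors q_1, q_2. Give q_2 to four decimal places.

q_2 = (-0.6979, 0.4013, 0.5932)

v_1 = (4, 4, 2); ‖v_1‖ = 6.0000, so q_1 = (0.6667, 0.6667, 0.3333).
q_1·v_2 = 0.6667·(-4) + 0.6667·3 + 0.3333·4 = 0.6667.
u_2 = v_2 − 0.6667·q_1 = (-4.4444, 2.5556, 3.7778).
‖u_2‖ = 6.3683, so q_2 = (-0.6979, 0.4013, 0.5932).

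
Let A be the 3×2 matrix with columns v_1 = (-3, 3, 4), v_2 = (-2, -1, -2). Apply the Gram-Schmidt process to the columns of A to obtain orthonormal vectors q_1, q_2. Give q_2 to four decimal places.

q_2 = (-0.8492, -0.1944, -0.4911)

v_1 = (-3, 3, 4); ‖v_1‖ = 5.8310, so q_1 = (-0.5145, 0.5145, 0.6860).
q_1·v_2 = (-0.5145)·(-2) + 0.5145·(-1) + 0.6860·(-2) = -0.8575.
u_2 = v_2 + 0.8575·q_1 = (-2.4412, -0.5588, -1.4118).
‖u_2‖ = 2.8748, so q_2 = (-0.8492, -0.1944, -0.4911).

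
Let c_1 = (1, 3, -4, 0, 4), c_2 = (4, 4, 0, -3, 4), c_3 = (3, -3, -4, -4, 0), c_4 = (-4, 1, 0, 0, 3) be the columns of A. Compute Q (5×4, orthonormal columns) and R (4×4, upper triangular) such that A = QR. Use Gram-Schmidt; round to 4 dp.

Q = [[0.1543, 0.5670, 0.3393, -0.6708], [0.4629, 0.3002, -0.5752, -0.1870], [-0.6172, 0.5336, -0.5041, 0.1587], [0.0000, -0.5253, -0.5245, -0.5216], [0.6172, 0.1668, -0.1575, 0.4666]], R = [[6.4807, 4.9377, 1.5430, 1.6973], [0.0000, 5.7113, 0.7671, -1.4674], [0.0000, 0.0000, 6.8579, -2.4050], [0.0000, 0.0000, 0.0000, 3.8963]]

c_1 = (1, 3, -4, 0, 4); ‖c_1‖ = 6.4807, so e_1 = (0.1543, 0.4629, -0.6172, 0.0000, 0.6172).
e_1·c_2 = 0.1543·4 + 0.4629·4 + (-0.6172)·0 + 0.0000·(-3) + 0.6172·4 = 4.9377.
u_2 = c_2 − 4.9377·e_1 = (3.2381, 1.7143, 3.0476, -3.0000, 0.9524).
‖u_2‖ = 5.7113, so e_2 = (0.5670, 0.3002, 0.5336, -0.5253, 0.1668).
e_1·c_3 = 0.1543·3 + 0.4629·(-3) + (-0.6172)·(-4) + 0.0000·(-4) + 0.6172·0 = 1.5430; e_2·c_3 = 0.5670·3 + 0.3002·(-3) + 0.5336·(-4) + (-0.5253)·(-4) + 0.1668·0 = 0.7671.
u_3 = c_3 − 1.5430·e_1 − 0.7671·e_2 = (2.3270, -3.9445, -3.4569, -3.5971, -1.0803).
‖u_3‖ = 6.8579, so e_3 = (0.3393, -0.5752, -0.5041, -0.5245, -0.1575).
e_1·c_4 = 0.1543·(-4) + 0.4629·1 + (-0.6172)·0 + 0.0000·0 + 0.6172·3 = 1.6973; e_2·c_4 = 0.5670·(-4) + 0.3002·1 + 0.5336·0 + (-0.5253)·0 + 0.1668·3 = -1.4674; e_3·c_4 = 0.3393·(-4) + (-0.5752)·1 + (-0.5041)·0 + (-0.5245)·0 + (-0.1575)·3 = -2.4050.
u_4 = c_4 − 1.6973·e_1 + 1.4674·e_2 + 2.4050·e_3 = (-2.6139, -0.7286, 0.6183, -2.0323, 1.8182).
‖u_4‖ = 3.8963, so e_4 = (-0.6708, -0.1870, 0.1587, -0.5216, 0.4666).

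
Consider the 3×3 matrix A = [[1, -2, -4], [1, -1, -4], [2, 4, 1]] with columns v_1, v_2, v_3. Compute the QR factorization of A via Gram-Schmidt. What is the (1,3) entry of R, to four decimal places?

r_{13} = -2.4495

v_1 = (1, 1, 2); ‖v_1‖ = 2.4495, so q_1 = (0.4082, 0.4082, 0.8165).
r_{13} = q_1·v_3 = -2.4495.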